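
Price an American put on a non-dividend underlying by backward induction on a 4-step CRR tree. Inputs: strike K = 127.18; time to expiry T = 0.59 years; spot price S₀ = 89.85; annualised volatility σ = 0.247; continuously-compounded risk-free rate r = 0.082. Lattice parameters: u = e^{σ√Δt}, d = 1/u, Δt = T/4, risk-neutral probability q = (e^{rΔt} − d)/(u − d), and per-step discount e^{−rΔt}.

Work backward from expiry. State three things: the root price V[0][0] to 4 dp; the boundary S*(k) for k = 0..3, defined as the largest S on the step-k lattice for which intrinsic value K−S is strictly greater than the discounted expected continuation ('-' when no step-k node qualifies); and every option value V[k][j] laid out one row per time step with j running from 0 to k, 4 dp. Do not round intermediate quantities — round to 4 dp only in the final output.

params: Δt=0.14750 u=1.09951 d=0.90950 q=0.54034 e^(-rΔt)=0.98798
t_4 payoffs: 65.7012 52.8572 37.3300 18.5589 0.0000
t_3: node(3,0) S=67.5964 payoff=59.5836 vs cont=58.0546 → 59.5836 [stop]  node(3,1) S=81.7184 payoff=45.4616 vs cont=43.9326 → 45.4616 [stop]  node(3,2) S=98.7907 payoff=28.3893 vs cont=26.8603 → 28.3893 [stop]  node(3,3) S=119.4297 payoff=7.7503 vs cont=8.4281 → 8.4281 [wait]  ⇒ S*(3)=98.7907
t_2: node(2,0) S=74.3228 payoff=52.8572 vs cont=51.3283 → 52.8572 [stop]  node(2,1) S=89.8500 payoff=37.3300 vs cont=35.8010 → 37.3300 [stop]  node(2,2) S=108.6211 payoff=18.5589 vs cont=17.3918 → 18.5589 [stop]  ⇒ S*(2)=108.6211
t_1: node(1,0) S=81.7184 payoff=45.4616 vs cont=43.9326 → 45.4616 [stop]  node(1,1) S=98.7907 payoff=28.3893 vs cont=26.8603 → 28.3893 [stop]  ⇒ S*(1)=98.7907
t_0: node(0,0) S=89.8500 payoff=37.3300 vs cont=35.8010 → 37.3300 [stop]  ⇒ S*(0)=89.8500

price = 37.3300
boundary = 89.8500 98.7907 108.6211 98.7907
tree:
37.3300
45.4616 28.3893
52.8572 37.3300 18.5589
59.5836 45.4616 28.3893 8.4281
65.7012 52.8572 37.3300 18.5589 0.0000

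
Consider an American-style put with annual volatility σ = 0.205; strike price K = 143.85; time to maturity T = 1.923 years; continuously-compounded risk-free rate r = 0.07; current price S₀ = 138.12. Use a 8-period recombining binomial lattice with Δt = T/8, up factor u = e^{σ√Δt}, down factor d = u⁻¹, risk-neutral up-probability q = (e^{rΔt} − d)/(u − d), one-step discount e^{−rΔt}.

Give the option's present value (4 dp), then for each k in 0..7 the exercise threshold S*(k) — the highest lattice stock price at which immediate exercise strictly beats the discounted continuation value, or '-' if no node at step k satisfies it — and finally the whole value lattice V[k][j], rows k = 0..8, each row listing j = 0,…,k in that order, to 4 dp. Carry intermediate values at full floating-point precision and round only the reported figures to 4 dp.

price = 12.3260
boundary = - - 112.9684 102.1661 112.9684 124.9127 112.9684 124.9127
tree:
12.3260
19.7964 6.8106
30.8816 11.6578 3.1958
41.6839 19.3338 5.9601 1.1136
51.4532 30.8816 10.8164 2.3123 0.2023
60.2883 41.6839 18.9373 4.7424 0.4667 0.0000
68.2786 51.4532 30.8816 9.5746 1.0767 0.0000 0.0000
75.5049 60.2883 41.6839 18.9373 2.4838 0.0000 0.0000 0.0000
82.0401 68.2786 51.4532 30.8816 5.7300 0.0000 0.0000 0.0000 0.0000

Δt=0.24038, u=1.10573, d=0.90438, q=0.55917, disc=e^(-rΔt)=0.98331
k=8 terminal: V=max(K-S,0) → 82.0401 68.2786 51.4532 30.8816 5.7300 0.0000 0.0000 0.0000 0.0000
k=7: j=0 S=68.3451 intr=75.5049 cont=73.1047 V=75.5049[EX]; j=1 S=83.5617 intr=60.2883 cont=57.8881 V=60.2883[EX]; j=2 S=102.1661 intr=41.6839 cont=39.2837 V=41.6839[EX]; j=3 S=124.9127 intr=18.9373 cont=16.5371 V=18.9373[EX]; j=4 S=152.7237 intr=0.0000 cont=2.4838 V=2.4838[hold]; j=5 S=186.7266 intr=0.0000 cont=0.0000 V=0.0000[hold]; j=6 S=228.3000 intr=0.0000 cont=0.0000 V=0.0000[hold]; j=7 S=279.1294 intr=0.0000 cont=0.0000 V=0.0000[hold]  S*(7)=124.9127
k=6: j=0 S=75.5714 intr=68.2786 cont=65.8784 V=68.2786[EX]; j=1 S=92.3968 intr=51.4532 cont=49.0529 V=51.4532[EX]; j=2 S=112.9684 intr=30.8816 cont=28.4814 V=30.8816[EX]; j=3 S=138.1200 intr=5.7300 cont=9.5746 V=9.5746[hold]; j=4 S=168.8715 intr=0.0000 cont=1.0767 V=1.0767[hold]; j=5 S=206.4695 intr=0.0000 cont=0.0000 V=0.0000[hold]; j=6 S=252.4386 intr=0.0000 cont=0.0000 V=0.0000[hold]  S*(6)=112.9684
k=5: j=0 S=83.5617 intr=60.2883 cont=57.8881 V=60.2883[EX]; j=1 S=102.1661 intr=41.6839 cont=39.2837 V=41.6839[EX]; j=2 S=124.9127 intr=18.9373 cont=18.6510 V=18.9373[EX]; j=3 S=152.7237 intr=0.0000 cont=4.7424 V=4.7424[hold]; j=4 S=186.7266 intr=0.0000 cont=0.4667 V=0.4667[hold]; j=5 S=228.3000 intr=0.0000 cont=0.0000 V=0.0000[hold]  S*(5)=124.9127
k=4: j=0 S=92.3968 intr=51.4532 cont=49.0529 V=51.4532[EX]; j=1 S=112.9684 intr=30.8816 cont=28.4814 V=30.8816[EX]; j=2 S=138.1200 intr=5.7300 cont=10.8164 V=10.8164[hold]; j=3 S=168.8715 intr=0.0000 cont=2.3123 V=2.3123[hold]; j=4 S=206.4695 intr=0.0000 cont=0.2023 V=0.2023[hold]  S*(4)=112.9684
k=3: j=0 S=102.1661 intr=41.6839 cont=39.2837 V=41.6839[EX]; j=1 S=124.9127 intr=18.9373 cont=19.3338 V=19.3338[hold]; j=2 S=152.7237 intr=0.0000 cont=5.9601 V=5.9601[hold]; j=3 S=186.7266 intr=0.0000 cont=1.1136 V=1.1136[hold]  S*(3)=102.1661
k=2: j=0 S=112.9684 intr=30.8816 cont=28.6994 V=30.8816[EX]; j=1 S=138.1200 intr=5.7300 cont=11.6578 V=11.6578[hold]; j=2 S=168.8715 intr=0.0000 cont=3.1958 V=3.1958[hold]  S*(2)=112.9684
k=1: j=0 S=124.9127 intr=18.9373 cont=19.7964 V=19.7964[hold]; j=1 S=152.7237 intr=0.0000 cont=6.8106 V=6.8106[hold]  S*(1)=-
k=0: j=0 S=138.1200 intr=5.7300 cont=12.3260 V=12.3260[hold]  S*(0)=-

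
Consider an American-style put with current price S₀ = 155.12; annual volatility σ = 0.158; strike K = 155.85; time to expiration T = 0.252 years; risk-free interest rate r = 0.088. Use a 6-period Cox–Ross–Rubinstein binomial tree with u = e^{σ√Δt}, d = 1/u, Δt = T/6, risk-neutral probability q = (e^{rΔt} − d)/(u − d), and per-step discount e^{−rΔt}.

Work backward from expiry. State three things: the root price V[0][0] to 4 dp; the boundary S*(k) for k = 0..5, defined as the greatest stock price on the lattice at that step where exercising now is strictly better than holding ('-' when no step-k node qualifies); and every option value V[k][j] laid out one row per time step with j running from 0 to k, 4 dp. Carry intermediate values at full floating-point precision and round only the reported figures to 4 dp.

price = 4.0153
boundary = - - 145.3927 140.7602 145.3927 150.1776
tree:
4.0153
6.6103 1.9113
10.4573 3.4956 0.6230
15.0898 6.1903 1.3061 0.0662
19.5746 10.4573 2.7278 0.1473 0.0000
23.9166 15.0898 5.6724 0.3280 0.0000 0.0000
28.1202 19.5746 10.4573 0.7300 0.0000 0.0000 0.0000

Δt=0.04200  u=1.03291  d=0.96814  q=0.54907  discount=0.99631
step 6 (expiry): payoffs max(K−S,0) = 28.1202 19.5746 10.4573 0.7300 0.0000 0.0000 0.0000
step 5: (k=5,j=0): S=131.9334, (K−S)⁺=23.9166, hold=23.3416 ⇒ V=23.9166 exercise | (k=5,j=1): S=140.7602, (K−S)⁺=15.0898, hold=14.5148 ⇒ V=15.0898 exercise | (k=5,j=2): S=150.1776, (K−S)⁺=5.6724, hold=5.0974 ⇒ V=5.6724 exercise | (k=5,j=3): S=160.2250, (K−S)⁺=0.0000, hold=0.3280 ⇒ V=0.3280 continue | (k=5,j=4): S=170.9447, (K−S)⁺=0.0000, hold=0.0000 ⇒ V=0.0000 continue | (k=5,j=5): S=182.3815, (K−S)⁺=0.0000, hold=0.0000 ⇒ V=0.0000 continue  boundary S*=150.1776
step 4: (k=4,j=0): S=136.2754, (K−S)⁺=19.5746, hold=18.9997 ⇒ V=19.5746 exercise | (k=4,j=1): S=145.3927, (K−S)⁺=10.4573, hold=9.8824 ⇒ V=10.4573 exercise | (k=4,j=2): S=155.1200, (K−S)⁺=0.7300, hold=2.7278 ⇒ V=2.7278 continue | (k=4,j=3): S=165.4981, (K−S)⁺=0.0000, hold=0.1473 ⇒ V=0.1473 continue | (k=4,j=4): S=176.5705, (K−S)⁺=0.0000, hold=0.0000 ⇒ V=0.0000 continue  boundary S*=145.3927
step 3: (k=3,j=0): S=140.7602, (K−S)⁺=15.0898, hold=14.5148 ⇒ V=15.0898 exercise | (k=3,j=1): S=150.1776, (K−S)⁺=5.6724, hold=6.1903 ⇒ V=6.1903 continue | (k=3,j=2): S=160.2250, (K−S)⁺=0.0000, hold=1.3061 ⇒ V=1.3061 continue | (k=3,j=3): S=170.9447, (K−S)⁺=0.0000, hold=0.0662 ⇒ V=0.0662 continue  boundary S*=140.7602
step 2: (k=2,j=0): S=145.3927, (K−S)⁺=10.4573, hold=10.1657 ⇒ V=10.4573 exercise | (k=2,j=1): S=155.1200, (K−S)⁺=0.7300, hold=3.4956 ⇒ V=3.4956 continue | (k=2,j=2): S=165.4981, (K−S)⁺=0.0000, hold=0.6230 ⇒ V=0.6230 continue  boundary S*=145.3927
step 1: (k=1,j=0): S=150.1776, (K−S)⁺=5.6724, hold=6.6103 ⇒ V=6.6103 continue | (k=1,j=1): S=160.2250, (K−S)⁺=0.0000, hold=1.9113 ⇒ V=1.9113 continue  boundary S*=-
step 0: (k=0,j=0): S=155.1200, (K−S)⁺=0.7300, hold=4.0153 ⇒ V=4.0153 continue  boundary S*=-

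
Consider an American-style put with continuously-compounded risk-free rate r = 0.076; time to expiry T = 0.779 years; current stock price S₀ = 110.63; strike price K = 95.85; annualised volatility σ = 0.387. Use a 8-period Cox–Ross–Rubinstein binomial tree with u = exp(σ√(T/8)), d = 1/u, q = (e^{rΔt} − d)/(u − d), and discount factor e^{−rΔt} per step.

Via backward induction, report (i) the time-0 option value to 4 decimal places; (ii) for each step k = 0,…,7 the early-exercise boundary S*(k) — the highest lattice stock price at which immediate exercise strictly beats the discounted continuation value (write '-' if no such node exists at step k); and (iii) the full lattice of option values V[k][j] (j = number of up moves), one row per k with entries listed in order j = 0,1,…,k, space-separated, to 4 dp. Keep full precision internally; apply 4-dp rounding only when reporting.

params: Δt=0.09738 u=1.12836 d=0.88624 q=0.50053 e^(-rΔt)=0.99263
t_8 payoffs: 53.7484 42.2466 27.6027 8.9581 0.0000 0.0000 0.0000 0.0000 0.0000
t_7: node(7,0) S=47.5057 payoff=48.3443 vs cont=47.6376 → 48.3443 [stop]  node(7,1) S=60.4838 payoff=35.3662 vs cont=34.6595 → 35.3662 [stop]  node(7,2) S=77.0074 payoff=18.8426 vs cont=18.1359 → 18.8426 [stop]  node(7,3) S=98.0451 payoff=0.0000 vs cont=4.4414 → 4.4414 [wait]  node(7,4) S=124.8302 payoff=0.0000 vs cont=0.0000 → 0.0000 [wait]  node(7,5) S=158.9327 payoff=0.0000 vs cont=0.0000 → 0.0000 [wait]  node(7,6) S=202.3517 payoff=0.0000 vs cont=0.0000 → 0.0000 [wait]  node(7,7) S=257.6324 payoff=0.0000 vs cont=0.0000 → 0.0000 [wait]  ⇒ S*(7)=77.0074
t_6: node(6,0) S=53.6034 payoff=42.2466 vs cont=41.5399 → 42.2466 [stop]  node(6,1) S=68.2473 payoff=27.6027 vs cont=26.8959 → 27.6027 [stop]  node(6,2) S=86.8919 payoff=8.9581 vs cont=11.5486 → 11.5486 [wait]  node(6,3) S=110.6300 payoff=0.0000 vs cont=2.2020 → 2.2020 [wait]  node(6,4) S=140.8531 payoff=0.0000 vs cont=0.0000 → 0.0000 [wait]  node(6,5) S=179.3330 payoff=0.0000 vs cont=0.0000 → 0.0000 [wait]  node(6,6) S=228.3251 payoff=0.0000 vs cont=0.0000 → 0.0000 [wait]  ⇒ S*(6)=68.2473
t_5: node(5,0) S=60.4838 payoff=35.3662 vs cont=34.6595 → 35.3662 [stop]  node(5,1) S=77.0074 payoff=18.8426 vs cont=19.4229 → 19.4229 [wait]  node(5,2) S=98.0451 payoff=0.0000 vs cont=6.8197 → 6.8197 [wait]  node(5,3) S=124.8302 payoff=0.0000 vs cont=1.0917 → 1.0917 [wait]  node(5,4) S=158.9327 payoff=0.0000 vs cont=0.0000 → 0.0000 [wait]  node(5,5) S=202.3517 payoff=0.0000 vs cont=0.0000 → 0.0000 [wait]  ⇒ S*(5)=60.4838
t_4: node(4,0) S=68.2473 payoff=27.6027 vs cont=27.1843 → 27.6027 [stop]  node(4,1) S=86.8919 payoff=8.9581 vs cont=13.0180 → 13.0180 [wait]  node(4,2) S=110.6300 payoff=0.0000 vs cont=3.9236 → 3.9236 [wait]  node(4,3) S=140.8531 payoff=0.0000 vs cont=0.5413 → 0.5413 [wait]  node(4,4) S=179.3330 payoff=0.0000 vs cont=0.0000 → 0.0000 [wait]  ⇒ S*(4)=68.2473
t_3: node(3,0) S=77.0074 payoff=18.8426 vs cont=20.1530 → 20.1530 [wait]  node(3,1) S=98.0451 payoff=0.0000 vs cont=8.4036 → 8.4036 [wait]  node(3,2) S=124.8302 payoff=0.0000 vs cont=2.2142 → 2.2142 [wait]  node(3,3) S=158.9327 payoff=0.0000 vs cont=0.2684 → 0.2684 [wait]  ⇒ S*(3)=-
t_2: node(2,0) S=86.8919 payoff=8.9581 vs cont=14.1669 → 14.1669 [wait]  node(2,1) S=110.6300 payoff=0.0000 vs cont=5.2665 → 5.2665 [wait]  node(2,2) S=140.8531 payoff=0.0000 vs cont=1.2311 → 1.2311 [wait]  ⇒ S*(2)=-
t_1: node(1,0) S=98.0451 payoff=0.0000 vs cont=9.6404 → 9.6404 [wait]  node(1,1) S=124.8302 payoff=0.0000 vs cont=3.2228 → 3.2228 [wait]  ⇒ S*(1)=-
t_0: node(0,0) S=110.6300 payoff=0.0000 vs cont=6.3808 → 6.3808 [wait]  ⇒ S*(0)=-

price = 6.3808
boundary = - - - - 68.2473 60.4838 68.2473 77.0074
tree:
6.3808
9.6404 3.2228
14.1669 5.2665 1.2311
20.1530 8.4036 2.2142 0.2684
27.6027 13.0180 3.9236 0.5413 0.0000
35.3662 19.4229 6.8197 1.0917 0.0000 0.0000
42.2466 27.6027 11.5486 2.2020 0.0000 0.0000 0.0000
48.3443 35.3662 18.8426 4.4414 0.0000 0.0000 0.0000 0.0000
53.7484 42.2466 27.6027 8.9581 0.0000 0.0000 0.0000 0.0000 0.0000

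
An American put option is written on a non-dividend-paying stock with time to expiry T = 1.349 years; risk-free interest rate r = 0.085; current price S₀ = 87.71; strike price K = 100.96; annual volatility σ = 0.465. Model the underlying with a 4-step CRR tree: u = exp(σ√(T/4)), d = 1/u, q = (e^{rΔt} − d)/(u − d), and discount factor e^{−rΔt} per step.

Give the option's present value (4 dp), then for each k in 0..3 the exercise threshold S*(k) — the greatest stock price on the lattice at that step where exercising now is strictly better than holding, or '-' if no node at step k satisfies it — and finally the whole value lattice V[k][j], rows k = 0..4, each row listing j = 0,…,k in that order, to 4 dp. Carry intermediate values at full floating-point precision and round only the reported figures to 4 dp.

params: Δt=0.33725 u=1.31002 d=0.76335 q=0.48609 e^(-rΔt)=0.97174
t_4 payoffs: 71.1789 49.8513 13.2500 0.0000 0.0000
t_3: node(3,0) S=39.0138 payoff=61.9462 vs cont=59.0932 → 61.9462 [stop]  node(3,1) S=66.9533 payoff=34.0067 vs cont=31.1536 → 34.0067 [stop]  node(3,2) S=114.9016 payoff=0.0000 vs cont=6.6168 → 6.6168 [wait]  node(3,3) S=197.1880 payoff=0.0000 vs cont=0.0000 → 0.0000 [wait]  ⇒ S*(3)=66.9533
t_2: node(2,0) S=51.1087 payoff=49.8513 vs cont=46.9982 → 49.8513 [stop]  node(2,1) S=87.7100 payoff=13.2500 vs cont=20.1079 → 20.1079 [wait]  node(2,2) S=150.5232 payoff=0.0000 vs cont=3.3043 → 3.3043 [wait]  ⇒ S*(2)=51.1087
t_1: node(1,0) S=66.9533 payoff=34.0067 vs cont=34.3930 → 34.3930 [wait]  node(1,1) S=114.9016 payoff=0.0000 vs cont=11.6024 → 11.6024 [wait]  ⇒ S*(1)=-
t_0: node(0,0) S=87.7100 payoff=13.2500 vs cont=22.6558 → 22.6558 [wait]  ⇒ S*(0)=-

price = 22.6558
boundary = - - 51.1087 66.9533
tree:
22.6558
34.3930 11.6024
49.8513 20.1079 3.3043
61.9462 34.0067 6.6168 0.0000
71.1789 49.8513 13.2500 0.0000 0.0000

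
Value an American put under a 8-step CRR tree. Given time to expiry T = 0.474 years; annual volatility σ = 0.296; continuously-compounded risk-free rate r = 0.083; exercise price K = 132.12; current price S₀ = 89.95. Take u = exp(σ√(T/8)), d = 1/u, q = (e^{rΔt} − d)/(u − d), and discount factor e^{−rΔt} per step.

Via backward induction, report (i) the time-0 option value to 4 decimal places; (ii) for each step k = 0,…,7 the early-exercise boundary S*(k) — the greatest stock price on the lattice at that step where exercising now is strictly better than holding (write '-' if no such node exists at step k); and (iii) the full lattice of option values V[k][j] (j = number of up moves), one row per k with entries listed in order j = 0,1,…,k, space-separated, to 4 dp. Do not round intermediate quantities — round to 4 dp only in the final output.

price = 42.1700
boundary = 89.9500 96.6701 103.8923 96.6701 103.8923 111.6540 103.8923 111.6540
tree:
42.1700
48.4230 35.4499
54.2412 42.1700 28.2277
59.6550 48.4230 35.4499 20.6646
64.6925 54.2412 42.1700 28.2277 13.7729
69.3798 59.6550 48.4230 35.4499 20.4660 7.6309
73.7412 64.6925 54.2412 42.1700 28.2277 12.8516 2.8104
77.7995 69.3798 59.6550 48.4230 35.4499 20.4660 5.8373 0.0000
81.5756 73.7412 64.6925 54.2412 42.1700 28.2277 12.1244 0.0000 0.0000

params: Δt=0.05925 u=1.07471 d=0.93048 q=0.51618 e^(-rΔt)=0.99509
t_8 payoffs: 81.5756 73.7412 64.6925 54.2412 42.1700 28.2277 12.1244 0.0000 0.0000
t_7: node(7,0) S=54.3205 payoff=77.7995 vs cont=77.1514 → 77.7995 [stop]  node(7,1) S=62.7402 payoff=69.3798 vs cont=68.7317 → 69.3798 [stop]  node(7,2) S=72.4650 payoff=59.6550 vs cont=59.0069 → 59.6550 [stop]  node(7,3) S=83.6970 payoff=48.4230 vs cont=47.7748 → 48.4230 [stop]  node(7,4) S=96.6701 payoff=35.4499 vs cont=34.8017 → 35.4499 [stop]  node(7,5) S=111.6540 payoff=20.4660 vs cont=19.8179 → 20.4660 [stop]  node(7,6) S=128.9604 payoff=3.1596 vs cont=5.8373 → 5.8373 [wait]  node(7,7) S=148.9493 payoff=0.0000 vs cont=0.0000 → 0.0000 [wait]  ⇒ S*(7)=111.6540
t_6: node(6,0) S=58.3788 payoff=73.7412 vs cont=73.0931 → 73.7412 [stop]  node(6,1) S=67.4275 payoff=64.6925 vs cont=64.0444 → 64.6925 [stop]  node(6,2) S=77.8788 payoff=54.2412 vs cont=53.5931 → 54.2412 [stop]  node(6,3) S=89.9500 payoff=42.1700 vs cont=41.5219 → 42.1700 [stop]  node(6,4) S=103.8923 payoff=28.2277 vs cont=27.5796 → 28.2277 [stop]  node(6,5) S=119.9956 payoff=12.1244 vs cont=12.8516 → 12.8516 [wait]  node(6,6) S=138.5950 payoff=0.0000 vs cont=2.8104 → 2.8104 [wait]  ⇒ S*(6)=103.8923
t_5: node(5,0) S=62.7402 payoff=69.3798 vs cont=68.7317 → 69.3798 [stop]  node(5,1) S=72.4650 payoff=59.6550 vs cont=59.0069 → 59.6550 [stop]  node(5,2) S=83.6970 payoff=48.4230 vs cont=47.7748 → 48.4230 [stop]  node(5,3) S=96.6701 payoff=35.4499 vs cont=34.8017 → 35.4499 [stop]  node(5,4) S=111.6540 payoff=20.4660 vs cont=20.1914 → 20.4660 [stop]  node(5,5) S=128.9604 payoff=3.1596 vs cont=7.6309 → 7.6309 [wait]  ⇒ S*(5)=111.6540
t_4: node(4,0) S=67.4275 payoff=64.6925 vs cont=64.0444 → 64.6925 [stop]  node(4,1) S=77.8788 payoff=54.2412 vs cont=53.5931 → 54.2412 [stop]  node(4,2) S=89.9500 payoff=42.1700 vs cont=41.5219 → 42.1700 [stop]  node(4,3) S=103.8923 payoff=28.2277 vs cont=27.5796 → 28.2277 [stop]  node(4,4) S=119.9956 payoff=12.1244 vs cont=13.7729 → 13.7729 [wait]  ⇒ S*(4)=103.8923
t_3: node(3,0) S=72.4650 payoff=59.6550 vs cont=59.0069 → 59.6550 [stop]  node(3,1) S=83.6970 payoff=48.4230 vs cont=47.7748 → 48.4230 [stop]  node(3,2) S=96.6701 payoff=35.4499 vs cont=34.8017 → 35.4499 [stop]  node(3,3) S=111.6540 payoff=20.4660 vs cont=20.6646 → 20.6646 [wait]  ⇒ S*(3)=96.6701
t_2: node(2,0) S=77.8788 payoff=54.2412 vs cont=53.5931 → 54.2412 [stop]  node(2,1) S=89.9500 payoff=42.1700 vs cont=41.5219 → 42.1700 [stop]  node(2,2) S=103.8923 payoff=28.2277 vs cont=27.6816 → 28.2277 [stop]  ⇒ S*(2)=103.8923
t_1: node(1,0) S=83.6970 payoff=48.4230 vs cont=47.7748 → 48.4230 [stop]  node(1,1) S=96.6701 payoff=35.4499 vs cont=34.8017 → 35.4499 [stop]  ⇒ S*(1)=96.6701
t_0: node(0,0) S=89.9500 payoff=42.1700 vs cont=41.5219 → 42.1700 [stop]  ⇒ S*(0)=89.9500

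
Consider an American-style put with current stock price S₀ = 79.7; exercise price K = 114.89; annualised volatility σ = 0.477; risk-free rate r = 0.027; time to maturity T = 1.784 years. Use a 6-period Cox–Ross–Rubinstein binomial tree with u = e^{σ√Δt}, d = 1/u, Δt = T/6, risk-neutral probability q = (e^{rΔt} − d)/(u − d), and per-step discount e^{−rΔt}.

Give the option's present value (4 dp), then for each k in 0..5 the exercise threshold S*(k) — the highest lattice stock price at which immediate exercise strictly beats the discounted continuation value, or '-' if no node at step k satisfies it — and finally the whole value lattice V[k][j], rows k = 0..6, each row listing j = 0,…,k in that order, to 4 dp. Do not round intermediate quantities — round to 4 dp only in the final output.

price = 43.0416
boundary = - - 47.3738 36.5240 47.3738 61.4467
tree:
43.0416
54.9014 29.3548
67.5162 40.5063 16.2866
78.3660 53.6454 25.2147 5.6949
86.7309 67.5162 37.6969 10.4503 0.0000
93.1801 78.3660 53.4433 19.1767 0.0000 0.0000
98.1522 86.7309 67.5162 35.1900 0.0000 0.0000 0.0000

params: Δt=0.29733 u=1.29706 d=0.77097 q=0.45066 e^(-rΔt)=0.99200
t_6 payoffs: 98.1522 86.7309 67.5162 35.1900 0.0000 0.0000 0.0000
t_5: node(5,0) S=21.7099 payoff=93.1801 vs cont=92.2614 → 93.1801 [stop]  node(5,1) S=36.5240 payoff=78.3660 vs cont=77.4473 → 78.3660 [stop]  node(5,2) S=61.4467 payoff=53.4433 vs cont=52.5247 → 53.4433 [stop]  node(5,3) S=103.3757 payoff=11.5143 vs cont=19.1767 → 19.1767 [wait]  node(5,4) S=173.9155 payoff=0.0000 vs cont=0.0000 → 0.0000 [wait]  node(5,5) S=292.5891 payoff=0.0000 vs cont=0.0000 → 0.0000 [wait]  ⇒ S*(5)=61.4467
t_4: node(4,0) S=28.1591 payoff=86.7309 vs cont=85.8123 → 86.7309 [stop]  node(4,1) S=47.3738 payoff=67.5162 vs cont=66.5975 → 67.5162 [stop]  node(4,2) S=79.7000 payoff=35.1900 vs cont=37.6969 → 37.6969 [wait]  node(4,3) S=134.0844 payoff=0.0000 vs cont=10.4503 → 10.4503 [wait]  node(4,4) S=225.5787 payoff=0.0000 vs cont=0.0000 → 0.0000 [wait]  ⇒ S*(4)=47.3738
t_3: node(3,0) S=36.5240 payoff=78.3660 vs cont=77.4473 → 78.3660 [stop]  node(3,1) S=61.4467 payoff=53.4433 vs cont=53.6454 → 53.6454 [wait]  node(3,2) S=103.3757 payoff=11.5143 vs cont=25.2147 → 25.2147 [wait]  node(3,3) S=173.9155 payoff=0.0000 vs cont=5.6949 → 5.6949 [wait]  ⇒ S*(3)=36.5240
t_2: node(2,0) S=47.3738 payoff=67.5162 vs cont=66.6879 → 67.5162 [stop]  node(2,1) S=79.7000 payoff=35.1900 vs cont=40.5063 → 40.5063 [wait]  node(2,2) S=134.0844 payoff=0.0000 vs cont=16.2866 → 16.2866 [wait]  ⇒ S*(2)=47.3738
t_1: node(1,0) S=61.4467 payoff=53.4433 vs cont=54.9014 → 54.9014 [wait]  node(1,1) S=103.3757 payoff=11.5143 vs cont=29.3548 → 29.3548 [wait]  ⇒ S*(1)=-
t_0: node(0,0) S=79.7000 payoff=35.1900 vs cont=43.0416 → 43.0416 [wait]  ⇒ S*(0)=-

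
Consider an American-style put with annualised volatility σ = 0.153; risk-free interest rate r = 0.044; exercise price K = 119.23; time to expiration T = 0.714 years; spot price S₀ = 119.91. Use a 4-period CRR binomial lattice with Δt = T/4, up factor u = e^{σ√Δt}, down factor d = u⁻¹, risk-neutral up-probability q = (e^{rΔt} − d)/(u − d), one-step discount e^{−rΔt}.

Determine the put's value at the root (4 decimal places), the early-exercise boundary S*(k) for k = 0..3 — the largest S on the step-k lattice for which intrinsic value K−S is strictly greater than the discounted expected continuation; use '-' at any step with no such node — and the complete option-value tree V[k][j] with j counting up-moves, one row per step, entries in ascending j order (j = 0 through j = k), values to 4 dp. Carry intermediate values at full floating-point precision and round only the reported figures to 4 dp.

price = 4.3329
boundary = - - 105.3680 112.4041
tree:
4.3329
7.9271 1.3924
13.8620 3.0829 0.0000
20.4577 6.8259 0.0000 0.0000
26.6405 13.8620 0.0000 0.0000 0.0000

Δt=0.17850  u=1.06678  d=0.93740  q=0.54479  discount=0.99218
step 4 (expiry): payoffs max(K−S,0) = 26.6405 13.8620 0.0000 0.0000 0.0000
step 3: (k=3,j=0): S=98.7723, (K−S)⁺=20.4577, hold=19.5249 ⇒ V=20.4577 exercise | (k=3,j=1): S=112.4041, (K−S)⁺=6.8259, hold=6.2607 ⇒ V=6.8259 exercise | (k=3,j=2): S=127.9172, (K−S)⁺=0.0000, hold=0.0000 ⇒ V=0.0000 continue | (k=3,j=3): S=145.5712, (K−S)⁺=0.0000, hold=0.0000 ⇒ V=0.0000 continue  boundary S*=112.4041
step 2: (k=2,j=0): S=105.3680, (K−S)⁺=13.8620, hold=12.9293 ⇒ V=13.8620 exercise | (k=2,j=1): S=119.9100, (K−S)⁺=0.0000, hold=3.0829 ⇒ V=3.0829 continue | (k=2,j=2): S=136.4590, (K−S)⁺=0.0000, hold=0.0000 ⇒ V=0.0000 continue  boundary S*=105.3680
step 1: (k=1,j=0): S=112.4041, (K−S)⁺=6.8259, hold=7.9271 ⇒ V=7.9271 continue | (k=1,j=1): S=127.9172, (K−S)⁺=0.0000, hold=1.3924 ⇒ V=1.3924 continue  boundary S*=-
step 0: (k=0,j=0): S=119.9100, (K−S)⁺=0.0000, hold=4.3329 ⇒ V=4.3329 continue  boundary S*=-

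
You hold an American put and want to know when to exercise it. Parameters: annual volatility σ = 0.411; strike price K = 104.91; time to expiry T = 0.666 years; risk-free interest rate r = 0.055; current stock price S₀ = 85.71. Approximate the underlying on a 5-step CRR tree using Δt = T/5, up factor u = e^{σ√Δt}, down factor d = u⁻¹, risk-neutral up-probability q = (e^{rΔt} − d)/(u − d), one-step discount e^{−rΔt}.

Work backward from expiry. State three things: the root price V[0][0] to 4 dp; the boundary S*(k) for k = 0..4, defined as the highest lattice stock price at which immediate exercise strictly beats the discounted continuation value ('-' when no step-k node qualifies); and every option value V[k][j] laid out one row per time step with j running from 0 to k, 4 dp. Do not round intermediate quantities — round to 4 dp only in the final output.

price = 22.6653
boundary = - - 63.4954 73.7712 85.7100
tree:
22.6653
31.3492 13.8596
41.4146 21.2192 6.3159
50.2590 31.1388 11.0899 1.3821
57.8715 41.4146 19.2000 2.7139 0.0000
64.4236 50.2590 31.1388 5.3291 0.0000 0.0000

Δt=0.13320  u=1.16184  d=0.86071  q=0.48699  discount=0.99270
step 5 (expiry): payoffs max(K−S,0) = 64.4236 50.2590 31.1388 5.3291 0.0000 0.0000
step 4: (k=4,j=0): S=47.0385, (K−S)⁺=57.8715, hold=57.1058 ⇒ V=57.8715 exercise | (k=4,j=1): S=63.4954, (K−S)⁺=41.4146, hold=40.6488 ⇒ V=41.4146 exercise | (k=4,j=2): S=85.7100, (K−S)⁺=19.2000, hold=18.4342 ⇒ V=19.2000 exercise | (k=4,j=3): S=115.6966, (K−S)⁺=0.0000, hold=2.7139 ⇒ V=2.7139 continue | (k=4,j=4): S=156.1744, (K−S)⁺=0.0000, hold=0.0000 ⇒ V=0.0000 continue  boundary S*=85.7100
step 3: (k=3,j=0): S=54.6510, (K−S)⁺=50.2590, hold=49.4933 ⇒ V=50.2590 exercise | (k=3,j=1): S=73.7712, (K−S)⁺=31.1388, hold=30.3730 ⇒ V=31.1388 exercise | (k=3,j=2): S=99.5809, (K−S)⁺=5.3291, hold=11.0899 ⇒ V=11.0899 continue | (k=3,j=3): S=134.4204, (K−S)⁺=0.0000, hold=1.3821 ⇒ V=1.3821 continue  boundary S*=73.7712
step 2: (k=2,j=0): S=63.4954, (K−S)⁺=41.4146, hold=40.6488 ⇒ V=41.4146 exercise | (k=2,j=1): S=85.7100, (K−S)⁺=19.2000, hold=21.2192 ⇒ V=21.2192 continue | (k=2,j=2): S=115.6966, (K−S)⁺=0.0000, hold=6.3159 ⇒ V=6.3159 continue  boundary S*=63.4954
step 1: (k=1,j=0): S=73.7712, (K−S)⁺=31.1388, hold=31.3492 ⇒ V=31.3492 continue | (k=1,j=1): S=99.5809, (K−S)⁺=5.3291, hold=13.8596 ⇒ V=13.8596 continue  boundary S*=-
step 0: (k=0,j=0): S=85.7100, (K−S)⁺=19.2000, hold=22.6653 ⇒ V=22.6653 continue  boundary S*=-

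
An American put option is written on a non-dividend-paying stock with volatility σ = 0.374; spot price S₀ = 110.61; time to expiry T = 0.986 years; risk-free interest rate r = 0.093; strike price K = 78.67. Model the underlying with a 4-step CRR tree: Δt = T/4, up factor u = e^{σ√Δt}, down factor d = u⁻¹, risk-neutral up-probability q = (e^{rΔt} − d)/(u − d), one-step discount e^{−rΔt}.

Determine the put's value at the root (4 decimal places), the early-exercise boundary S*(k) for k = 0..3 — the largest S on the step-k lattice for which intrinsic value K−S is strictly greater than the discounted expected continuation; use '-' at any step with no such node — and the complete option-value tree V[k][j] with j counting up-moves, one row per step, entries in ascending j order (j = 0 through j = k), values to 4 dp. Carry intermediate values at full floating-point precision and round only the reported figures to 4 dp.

Δt=0.24650  u=1.20404  d=0.83053  q=0.51580  discount=0.97734
step 4 (expiry): payoffs max(K−S,0) = 26.0411 2.3727 0.0000 0.0000 0.0000
step 3: (k=3,j=0): S=63.3675, (K−S)⁺=15.3025, hold=13.5195 ⇒ V=15.3025 exercise | (k=3,j=1): S=91.8654, (K−S)⁺=0.0000, hold=1.1228 ⇒ V=1.1228 continue | (k=3,j=2): S=133.1794, (K−S)⁺=0.0000, hold=0.0000 ⇒ V=0.0000 continue | (k=3,j=3): S=193.0733, (K−S)⁺=0.0000, hold=0.0000 ⇒ V=0.0000 continue  boundary S*=63.3675
step 2: (k=2,j=0): S=76.2973, (K−S)⁺=2.3727, hold=7.8076 ⇒ V=7.8076 continue | (k=2,j=1): S=110.6100, (K−S)⁺=0.0000, hold=0.5314 ⇒ V=0.5314 continue | (k=2,j=2): S=160.3539, (K−S)⁺=0.0000, hold=0.0000 ⇒ V=0.0000 continue  boundary S*=-
step 1: (k=1,j=0): S=91.8654, (K−S)⁺=0.0000, hold=3.9627 ⇒ V=3.9627 continue | (k=1,j=1): S=133.1794, (K−S)⁺=0.0000, hold=0.2515 ⇒ V=0.2515 continue  boundary S*=-
step 0: (k=0,j=0): S=110.6100, (K−S)⁺=0.0000, hold=2.0020 ⇒ V=2.0020 continue  boundary S*=-

price = 2.0020
boundary = - - - 63.3675
tree:
2.0020
3.9627 0.2515
7.8076 0.5314 0.0000
15.3025 1.1228 0.0000 0.0000
26.0411 2.3727 0.0000 0.0000 0.0000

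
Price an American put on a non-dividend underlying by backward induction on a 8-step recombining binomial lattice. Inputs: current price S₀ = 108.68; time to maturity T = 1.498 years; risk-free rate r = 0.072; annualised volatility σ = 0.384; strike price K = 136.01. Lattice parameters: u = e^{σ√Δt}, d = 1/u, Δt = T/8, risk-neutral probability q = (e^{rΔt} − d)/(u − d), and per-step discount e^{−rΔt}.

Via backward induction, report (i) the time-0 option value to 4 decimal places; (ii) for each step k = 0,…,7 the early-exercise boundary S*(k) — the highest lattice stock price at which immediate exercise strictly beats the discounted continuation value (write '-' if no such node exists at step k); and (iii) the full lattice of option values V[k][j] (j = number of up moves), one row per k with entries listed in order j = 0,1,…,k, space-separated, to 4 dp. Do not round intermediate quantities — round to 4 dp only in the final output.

price = 32.6183
boundary = - - 77.9506 92.0417 77.9506 92.0417 77.9506 92.0417
tree:
32.6183
44.2267 21.8599
58.0594 31.5527 12.7307
69.9932 43.9683 19.9557 5.8290
80.1000 58.0594 30.2475 10.1740 1.6287
88.6595 69.9932 43.9683 17.3056 3.2964 0.0000
95.9086 80.1000 58.0594 28.3748 6.6718 0.0000 0.0000
102.0479 88.6595 69.9932 43.9683 13.5033 0.0000 0.0000 0.0000
107.2473 95.9086 80.1000 58.0594 27.3300 0.0000 0.0000 0.0000 0.0000

Δt=0.18725  u=1.18077  d=0.84691  q=0.49921  discount=0.98661
step 8 (expiry): payoffs max(K−S,0) = 107.2473 95.9086 80.1000 58.0594 27.3300 0.0000 0.0000 0.0000 0.0000
step 7: (k=7,j=0): S=33.9621, (K−S)⁺=102.0479, hold=100.2265 ⇒ V=102.0479 exercise | (k=7,j=1): S=47.3505, (K−S)⁺=88.6595, hold=86.8381 ⇒ V=88.6595 exercise | (k=7,j=2): S=66.0168, (K−S)⁺=69.9932, hold=68.1718 ⇒ V=69.9932 exercise | (k=7,j=3): S=92.0417, (K−S)⁺=43.9683, hold=42.1469 ⇒ V=43.9683 exercise | (k=7,j=4): S=128.3260, (K−S)⁺=7.6840, hold=13.5033 ⇒ V=13.5033 continue | (k=7,j=5): S=178.9141, (K−S)⁺=0.0000, hold=0.0000 ⇒ V=0.0000 continue | (k=7,j=6): S=249.4448, (K−S)⁺=0.0000, hold=0.0000 ⇒ V=0.0000 continue | (k=7,j=7): S=347.7799, (K−S)⁺=0.0000, hold=0.0000 ⇒ V=0.0000 continue  boundary S*=92.0417
step 6: (k=6,j=0): S=40.1014, (K−S)⁺=95.9086, hold=94.0872 ⇒ V=95.9086 exercise | (k=6,j=1): S=55.9100, (K−S)⁺=80.1000, hold=78.2786 ⇒ V=80.1000 exercise | (k=6,j=2): S=77.9506, (K−S)⁺=58.0594, hold=56.2380 ⇒ V=58.0594 exercise | (k=6,j=3): S=108.6800, (K−S)⁺=27.3300, hold=28.3748 ⇒ V=28.3748 continue | (k=6,j=4): S=151.5234, (K−S)⁺=0.0000, hold=6.6718 ⇒ V=6.6718 continue | (k=6,j=5): S=211.2562, (K−S)⁺=0.0000, hold=0.0000 ⇒ V=0.0000 continue | (k=6,j=6): S=294.5367, (K−S)⁺=0.0000, hold=0.0000 ⇒ V=0.0000 continue  boundary S*=77.9506
step 5: (k=5,j=0): S=47.3505, (K−S)⁺=88.6595, hold=86.8381 ⇒ V=88.6595 exercise | (k=5,j=1): S=66.0168, (K−S)⁺=69.9932, hold=68.1718 ⇒ V=69.9932 exercise | (k=5,j=2): S=92.0417, (K−S)⁺=43.9683, hold=42.6615 ⇒ V=43.9683 exercise | (k=5,j=3): S=128.3260, (K−S)⁺=7.6840, hold=17.3056 ⇒ V=17.3056 continue | (k=5,j=4): S=178.9141, (K−S)⁺=0.0000, hold=3.2964 ⇒ V=3.2964 continue | (k=5,j=5): S=249.4448, (K−S)⁺=0.0000, hold=0.0000 ⇒ V=0.0000 continue  boundary S*=92.0417
step 4: (k=4,j=0): S=55.9100, (K−S)⁺=80.1000, hold=78.2786 ⇒ V=80.1000 exercise | (k=4,j=1): S=77.9506, (K−S)⁺=58.0594, hold=56.2380 ⇒ V=58.0594 exercise | (k=4,j=2): S=108.6800, (K−S)⁺=27.3300, hold=30.2475 ⇒ V=30.2475 continue | (k=4,j=3): S=151.5234, (K−S)⁺=0.0000, hold=10.1740 ⇒ V=10.1740 continue | (k=4,j=4): S=211.2562, (K−S)⁺=0.0000, hold=1.6287 ⇒ V=1.6287 continue  boundary S*=77.9506
step 3: (k=3,j=0): S=66.0168, (K−S)⁺=69.9932, hold=68.1718 ⇒ V=69.9932 exercise | (k=3,j=1): S=92.0417, (K−S)⁺=43.9683, hold=43.5838 ⇒ V=43.9683 exercise | (k=3,j=2): S=128.3260, (K−S)⁺=7.6840, hold=19.9557 ⇒ V=19.9557 continue | (k=3,j=3): S=178.9141, (K−S)⁺=0.0000, hold=5.8290 ⇒ V=5.8290 continue  boundary S*=92.0417
step 2: (k=2,j=0): S=77.9506, (K−S)⁺=58.0594, hold=56.2380 ⇒ V=58.0594 exercise | (k=2,j=1): S=108.6800, (K−S)⁺=27.3300, hold=31.5527 ⇒ V=31.5527 continue | (k=2,j=2): S=151.5234, (K−S)⁺=0.0000, hold=12.7307 ⇒ V=12.7307 continue  boundary S*=77.9506
step 1: (k=1,j=0): S=92.0417, (K−S)⁺=43.9683, hold=44.2267 ⇒ V=44.2267 continue | (k=1,j=1): S=128.3260, (K−S)⁺=7.6840, hold=21.8599 ⇒ V=21.8599 continue  boundary S*=-
step 0: (k=0,j=0): S=108.6800, (K−S)⁺=27.3300, hold=32.6183 ⇒ V=32.6183 continue  boundary S*=-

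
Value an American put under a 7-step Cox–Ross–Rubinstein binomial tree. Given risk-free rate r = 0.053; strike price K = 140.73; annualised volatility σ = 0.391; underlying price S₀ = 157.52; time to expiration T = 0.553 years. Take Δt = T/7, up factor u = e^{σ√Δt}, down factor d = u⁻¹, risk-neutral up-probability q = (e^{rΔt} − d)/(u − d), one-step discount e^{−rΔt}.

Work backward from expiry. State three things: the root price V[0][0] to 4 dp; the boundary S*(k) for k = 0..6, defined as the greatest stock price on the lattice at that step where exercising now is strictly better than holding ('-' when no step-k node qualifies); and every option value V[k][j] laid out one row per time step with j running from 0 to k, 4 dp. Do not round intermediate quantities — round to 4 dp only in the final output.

price = 8.3594
boundary = - - - - 101.4900 113.2795 126.4385
tree:
8.3594
12.9900 3.6419
19.5801 6.2857 0.9389
28.4036 10.6224 1.8545 0.0000
39.2400 17.4395 3.6631 0.0000 0.0000
49.8026 27.4505 7.2354 0.0000 0.0000 0.0000
59.2658 39.2400 14.2915 0.0000 0.0000 0.0000 0.0000
67.7442 49.8026 27.4505 0.0000 0.0000 0.0000 0.0000 0.0000

Δt=0.07900, u=1.11616, d=0.89593, q=0.49160, disc=e^(-rΔt)=0.99582
k=7 terminal: V=max(K-S,0) → 67.7442 49.8026 27.4505 0.0000 0.0000 0.0000 0.0000 0.0000
k=6: j=0 S=81.4642 intr=59.2658 cont=58.6778 V=59.2658[EX]; j=1 S=101.4900 intr=39.2400 cont=38.6520 V=39.2400[EX]; j=2 S=126.4385 intr=14.2915 cont=13.8974 V=14.2915[EX]; j=3 S=157.5200 intr=0.0000 cont=0.0000 V=0.0000[hold]; j=4 S=196.2420 intr=0.0000 cont=0.0000 V=0.0000[hold]; j=5 S=244.4828 intr=0.0000 cont=0.0000 V=0.0000[hold]; j=6 S=304.5823 intr=0.0000 cont=0.0000 V=0.0000[hold]  S*(6)=126.4385
k=5: j=0 S=90.9274 intr=49.8026 cont=49.2146 V=49.8026[EX]; j=1 S=113.2795 intr=27.4505 cont=26.8625 V=27.4505[EX]; j=2 S=141.1262 intr=0.0000 cont=7.2354 V=7.2354[hold]; j=3 S=175.8182 intr=0.0000 cont=0.0000 V=0.0000[hold]; j=4 S=219.0383 intr=0.0000 cont=0.0000 V=0.0000[hold]; j=5 S=272.8830 intr=0.0000 cont=0.0000 V=0.0000[hold]  S*(5)=113.2795
k=4: j=0 S=101.4900 intr=39.2400 cont=38.6520 V=39.2400[EX]; j=1 S=126.4385 intr=14.2915 cont=17.4395 V=17.4395[hold]; j=2 S=157.5200 intr=0.0000 cont=3.6631 V=3.6631[hold]; j=3 S=196.2420 intr=0.0000 cont=0.0000 V=0.0000[hold]; j=4 S=244.4828 intr=0.0000 cont=0.0000 V=0.0000[hold]  S*(4)=101.4900
k=3: j=0 S=113.2795 intr=27.4505 cont=28.4036 V=28.4036[hold]; j=1 S=141.1262 intr=0.0000 cont=10.6224 V=10.6224[hold]; j=2 S=175.8182 intr=0.0000 cont=1.8545 V=1.8545[hold]; j=3 S=219.0383 intr=0.0000 cont=0.0000 V=0.0000[hold]  S*(3)=-
k=2: j=0 S=126.4385 intr=14.2915 cont=19.5801 V=19.5801[hold]; j=1 S=157.5200 intr=0.0000 cont=6.2857 V=6.2857[hold]; j=2 S=196.2420 intr=0.0000 cont=0.9389 V=0.9389[hold]  S*(2)=-
k=1: j=0 S=141.1262 intr=0.0000 cont=12.9900 V=12.9900[hold]; j=1 S=175.8182 intr=0.0000 cont=3.6419 V=3.6419[hold]  S*(1)=-
k=0: j=0 S=157.5200 intr=0.0000 cont=8.3594 V=8.3594[hold]  S*(0)=-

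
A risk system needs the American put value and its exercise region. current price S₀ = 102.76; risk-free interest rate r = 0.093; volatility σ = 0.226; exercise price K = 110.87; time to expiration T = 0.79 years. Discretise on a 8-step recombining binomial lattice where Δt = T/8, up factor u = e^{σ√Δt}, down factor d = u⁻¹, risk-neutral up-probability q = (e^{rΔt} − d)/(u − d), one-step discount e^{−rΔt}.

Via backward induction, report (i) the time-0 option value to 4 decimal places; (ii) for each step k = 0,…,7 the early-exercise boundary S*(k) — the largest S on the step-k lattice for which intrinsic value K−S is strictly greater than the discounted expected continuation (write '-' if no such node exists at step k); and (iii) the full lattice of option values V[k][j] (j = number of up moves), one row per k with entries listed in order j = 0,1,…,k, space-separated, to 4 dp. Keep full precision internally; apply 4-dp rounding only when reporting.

price = 10.1463
boundary = - 95.7152 89.1533 95.7152 89.1533 95.7152 89.1533 95.7152
tree:
10.1463
15.1548 6.1721
21.7167 9.8429 3.2380
27.8287 15.1548 5.6126 1.3273
33.5217 21.7167 9.4142 2.5608 0.3288
38.8244 27.8287 15.1548 4.8218 0.7327 0.0000
43.7636 33.5217 21.7167 8.7730 1.6329 0.0000 0.0000
48.3641 38.8244 27.8287 15.1548 3.6390 0.0000 0.0000 0.0000
52.6493 43.7636 33.5217 21.7167 8.1100 0.0000 0.0000 0.0000 0.0000

Δt=0.09875  u=1.07360  d=0.93144  q=0.54715  discount=0.99086
step 8 (expiry): payoffs max(K−S,0) = 52.6493 43.7636 33.5217 21.7167 8.1100 0.0000 0.0000 0.0000 0.0000
step 7: (k=7,j=0): S=62.5059, (K−S)⁺=48.3641, hold=47.3506 ⇒ V=48.3641 exercise | (k=7,j=1): S=72.0456, (K−S)⁺=38.8244, hold=37.8109 ⇒ V=38.8244 exercise | (k=7,j=2): S=83.0413, (K−S)⁺=27.8287, hold=26.8152 ⇒ V=27.8287 exercise | (k=7,j=3): S=95.7152, (K−S)⁺=15.1548, hold=14.1413 ⇒ V=15.1548 exercise | (k=7,j=4): S=110.3233, (K−S)⁺=0.5467, hold=3.6390 ⇒ V=3.6390 continue | (k=7,j=5): S=127.1610, (K−S)⁺=0.0000, hold=0.0000 ⇒ V=0.0000 continue | (k=7,j=6): S=146.5685, (K−S)⁺=0.0000, hold=0.0000 ⇒ V=0.0000 continue | (k=7,j=7): S=168.9380, (K−S)⁺=0.0000, hold=0.0000 ⇒ V=0.0000 continue  boundary S*=95.7152
step 6: (k=6,j=0): S=67.1064, (K−S)⁺=43.7636, hold=42.7500 ⇒ V=43.7636 exercise | (k=6,j=1): S=77.3483, (K−S)⁺=33.5217, hold=32.5082 ⇒ V=33.5217 exercise | (k=6,j=2): S=89.1533, (K−S)⁺=21.7167, hold=20.7032 ⇒ V=21.7167 exercise | (k=6,j=3): S=102.7600, (K−S)⁺=8.1100, hold=8.7730 ⇒ V=8.7730 continue | (k=6,j=4): S=118.4434, (K−S)⁺=0.0000, hold=1.6329 ⇒ V=1.6329 continue | (k=6,j=5): S=136.5204, (K−S)⁺=0.0000, hold=0.0000 ⇒ V=0.0000 continue | (k=6,j=6): S=157.3563, (K−S)⁺=0.0000, hold=0.0000 ⇒ V=0.0000 continue  boundary S*=89.1533
step 5: (k=5,j=0): S=72.0456, (K−S)⁺=38.8244, hold=37.8109 ⇒ V=38.8244 exercise | (k=5,j=1): S=83.0413, (K−S)⁺=27.8287, hold=26.8152 ⇒ V=27.8287 exercise | (k=5,j=2): S=95.7152, (K−S)⁺=15.1548, hold=14.5007 ⇒ V=15.1548 exercise | (k=5,j=3): S=110.3233, (K−S)⁺=0.5467, hold=4.8218 ⇒ V=4.8218 continue | (k=5,j=4): S=127.1610, (K−S)⁺=0.0000, hold=0.7327 ⇒ V=0.7327 continue | (k=5,j=5): S=146.5685, (K−S)⁺=0.0000, hold=0.0000 ⇒ V=0.0000 continue  boundary S*=95.7152
step 4: (k=4,j=0): S=77.3483, (K−S)⁺=33.5217, hold=32.5082 ⇒ V=33.5217 exercise | (k=4,j=1): S=89.1533, (K−S)⁺=21.7167, hold=20.7032 ⇒ V=21.7167 exercise | (k=4,j=2): S=102.7600, (K−S)⁺=8.1100, hold=9.4142 ⇒ V=9.4142 continue | (k=4,j=3): S=118.4434, (K−S)⁺=0.0000, hold=2.5608 ⇒ V=2.5608 continue | (k=4,j=4): S=136.5204, (K−S)⁺=0.0000, hold=0.3288 ⇒ V=0.3288 continue  boundary S*=89.1533
step 3: (k=3,j=0): S=83.0413, (K−S)⁺=27.8287, hold=26.8152 ⇒ V=27.8287 exercise | (k=3,j=1): S=95.7152, (K−S)⁺=15.1548, hold=14.8484 ⇒ V=15.1548 exercise | (k=3,j=2): S=110.3233, (K−S)⁺=0.5467, hold=5.6126 ⇒ V=5.6126 continue | (k=3,j=3): S=127.1610, (K−S)⁺=0.0000, hold=1.3273 ⇒ V=1.3273 continue  boundary S*=95.7152
step 2: (k=2,j=0): S=89.1533, (K−S)⁺=21.7167, hold=20.7032 ⇒ V=21.7167 exercise | (k=2,j=1): S=102.7600, (K−S)⁺=8.1100, hold=9.8429 ⇒ V=9.8429 continue | (k=2,j=2): S=118.4434, (K−S)⁺=0.0000, hold=3.2380 ⇒ V=3.2380 continue  boundary S*=89.1533
step 1: (k=1,j=0): S=95.7152, (K−S)⁺=15.1548, hold=15.0808 ⇒ V=15.1548 exercise | (k=1,j=1): S=110.3233, (K−S)⁺=0.5467, hold=6.1721 ⇒ V=6.1721 continue  boundary S*=95.7152
step 0: (k=0,j=0): S=102.7600, (K−S)⁺=8.1100, hold=10.1463 ⇒ V=10.1463 continue  boundary S*=-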